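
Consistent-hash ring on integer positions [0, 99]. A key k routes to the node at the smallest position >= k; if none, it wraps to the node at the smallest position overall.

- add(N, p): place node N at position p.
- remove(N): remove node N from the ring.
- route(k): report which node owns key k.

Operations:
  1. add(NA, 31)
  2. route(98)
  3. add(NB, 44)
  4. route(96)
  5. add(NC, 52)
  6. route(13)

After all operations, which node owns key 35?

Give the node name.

Answer: NB

Derivation:
Op 1: add NA@31 -> ring=[31:NA]
Op 2: route key 98: none >= 98, wrap to smallest pos 31 -> NA
Op 3: add NB@44 -> ring=[31:NA,44:NB]
Op 4: route key 96: none >= 96, wrap to smallest pos 31 -> NA
Op 5: add NC@52 -> ring=[31:NA,44:NB,52:NC]
Op 6: route key 13: smallest pos >= 13 is 31 -> NA
Final route key 35: smallest pos >= 35 is 44 -> NB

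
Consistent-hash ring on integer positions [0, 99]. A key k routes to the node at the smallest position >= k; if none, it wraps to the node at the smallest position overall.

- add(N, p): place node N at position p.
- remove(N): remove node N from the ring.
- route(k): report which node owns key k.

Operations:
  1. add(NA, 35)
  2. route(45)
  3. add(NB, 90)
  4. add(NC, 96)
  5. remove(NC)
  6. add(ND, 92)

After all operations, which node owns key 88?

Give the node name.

Answer: NB

Derivation:
Op 1: add NA@35 -> ring=[35:NA]
Op 2: route key 45: none >= 45, wrap to smallest pos 35 -> NA
Op 3: add NB@90 -> ring=[35:NA,90:NB]
Op 4: add NC@96 -> ring=[35:NA,90:NB,96:NC]
Op 5: remove NC -> ring=[35:NA,90:NB]
Op 6: add ND@92 -> ring=[35:NA,90:NB,92:ND]
Final route key 88: smallest pos >= 88 is 90 -> NB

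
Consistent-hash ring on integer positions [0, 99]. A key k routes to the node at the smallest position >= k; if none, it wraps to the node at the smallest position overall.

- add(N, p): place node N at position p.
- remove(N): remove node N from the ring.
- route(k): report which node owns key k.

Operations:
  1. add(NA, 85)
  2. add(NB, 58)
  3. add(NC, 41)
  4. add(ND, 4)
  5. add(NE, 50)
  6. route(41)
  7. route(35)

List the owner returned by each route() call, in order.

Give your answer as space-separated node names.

Op 1: add NA@85 -> ring=[85:NA]
Op 2: add NB@58 -> ring=[58:NB,85:NA]
Op 3: add NC@41 -> ring=[41:NC,58:NB,85:NA]
Op 4: add ND@4 -> ring=[4:ND,41:NC,58:NB,85:NA]
Op 5: add NE@50 -> ring=[4:ND,41:NC,50:NE,58:NB,85:NA]
Op 6: route key 41: smallest pos >= 41 is 41 -> NC
Op 7: route key 35: smallest pos >= 35 is 41 -> NC

Answer: NC NC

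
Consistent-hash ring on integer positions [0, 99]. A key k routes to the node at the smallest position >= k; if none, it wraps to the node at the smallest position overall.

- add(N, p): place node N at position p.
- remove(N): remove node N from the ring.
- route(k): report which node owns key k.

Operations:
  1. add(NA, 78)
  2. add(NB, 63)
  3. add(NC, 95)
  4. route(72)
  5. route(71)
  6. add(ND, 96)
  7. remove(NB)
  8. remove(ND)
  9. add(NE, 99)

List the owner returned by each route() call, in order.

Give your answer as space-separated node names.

Op 1: add NA@78 -> ring=[78:NA]
Op 2: add NB@63 -> ring=[63:NB,78:NA]
Op 3: add NC@95 -> ring=[63:NB,78:NA,95:NC]
Op 4: route key 72: smallest pos >= 72 is 78 -> NA
Op 5: route key 71: smallest pos >= 71 is 78 -> NA
Op 6: add ND@96 -> ring=[63:NB,78:NA,95:NC,96:ND]
Op 7: remove NB -> ring=[78:NA,95:NC,96:ND]
Op 8: remove ND -> ring=[78:NA,95:NC]
Op 9: add NE@99 -> ring=[78:NA,95:NC,99:NE]

Answer: NA NA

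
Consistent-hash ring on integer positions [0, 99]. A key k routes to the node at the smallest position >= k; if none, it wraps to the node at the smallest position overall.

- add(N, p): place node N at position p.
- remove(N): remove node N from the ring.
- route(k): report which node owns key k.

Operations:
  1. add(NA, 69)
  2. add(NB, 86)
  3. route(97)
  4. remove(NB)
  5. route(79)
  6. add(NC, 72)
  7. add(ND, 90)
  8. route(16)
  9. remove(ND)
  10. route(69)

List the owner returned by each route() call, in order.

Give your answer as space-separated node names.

Op 1: add NA@69 -> ring=[69:NA]
Op 2: add NB@86 -> ring=[69:NA,86:NB]
Op 3: route key 97: none >= 97, wrap to smallest pos 69 -> NA
Op 4: remove NB -> ring=[69:NA]
Op 5: route key 79: none >= 79, wrap to smallest pos 69 -> NA
Op 6: add NC@72 -> ring=[69:NA,72:NC]
Op 7: add ND@90 -> ring=[69:NA,72:NC,90:ND]
Op 8: route key 16: smallest pos >= 16 is 69 -> NA
Op 9: remove ND -> ring=[69:NA,72:NC]
Op 10: route key 69: smallest pos >= 69 is 69 -> NA

Answer: NA NA NA NA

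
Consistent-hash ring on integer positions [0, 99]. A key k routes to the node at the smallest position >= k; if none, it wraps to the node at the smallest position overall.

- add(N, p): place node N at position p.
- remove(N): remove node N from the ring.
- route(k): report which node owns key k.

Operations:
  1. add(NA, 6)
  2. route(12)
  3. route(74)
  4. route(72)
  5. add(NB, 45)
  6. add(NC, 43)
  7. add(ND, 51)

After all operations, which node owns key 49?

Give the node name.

Answer: ND

Derivation:
Op 1: add NA@6 -> ring=[6:NA]
Op 2: route key 12: none >= 12, wrap to smallest pos 6 -> NA
Op 3: route key 74: none >= 74, wrap to smallest pos 6 -> NA
Op 4: route key 72: none >= 72, wrap to smallest pos 6 -> NA
Op 5: add NB@45 -> ring=[6:NA,45:NB]
Op 6: add NC@43 -> ring=[6:NA,43:NC,45:NB]
Op 7: add ND@51 -> ring=[6:NA,43:NC,45:NB,51:ND]
Final route key 49: smallest pos >= 49 is 51 -> ND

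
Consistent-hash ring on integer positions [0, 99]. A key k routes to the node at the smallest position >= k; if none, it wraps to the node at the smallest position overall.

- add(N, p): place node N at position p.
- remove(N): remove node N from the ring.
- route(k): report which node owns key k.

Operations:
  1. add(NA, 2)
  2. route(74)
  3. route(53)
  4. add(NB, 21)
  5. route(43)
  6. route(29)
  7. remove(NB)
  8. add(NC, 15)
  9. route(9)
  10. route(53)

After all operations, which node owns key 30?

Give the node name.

Answer: NA

Derivation:
Op 1: add NA@2 -> ring=[2:NA]
Op 2: route key 74: none >= 74, wrap to smallest pos 2 -> NA
Op 3: route key 53: none >= 53, wrap to smallest pos 2 -> NA
Op 4: add NB@21 -> ring=[2:NA,21:NB]
Op 5: route key 43: none >= 43, wrap to smallest pos 2 -> NA
Op 6: route key 29: none >= 29, wrap to smallest pos 2 -> NA
Op 7: remove NB -> ring=[2:NA]
Op 8: add NC@15 -> ring=[2:NA,15:NC]
Op 9: route key 9: smallest pos >= 9 is 15 -> NC
Op 10: route key 53: none >= 53, wrap to smallest pos 2 -> NA
Final route key 30: none >= 30, wrap to smallest pos 2 -> NA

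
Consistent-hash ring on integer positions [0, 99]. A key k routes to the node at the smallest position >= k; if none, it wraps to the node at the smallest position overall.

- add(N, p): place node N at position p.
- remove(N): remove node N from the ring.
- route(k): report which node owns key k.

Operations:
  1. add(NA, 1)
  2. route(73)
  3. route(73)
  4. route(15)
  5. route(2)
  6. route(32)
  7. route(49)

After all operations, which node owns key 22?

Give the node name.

Op 1: add NA@1 -> ring=[1:NA]
Op 2: route key 73: none >= 73, wrap to smallest pos 1 -> NA
Op 3: route key 73: none >= 73, wrap to smallest pos 1 -> NA
Op 4: route key 15: none >= 15, wrap to smallest pos 1 -> NA
Op 5: route key 2: none >= 2, wrap to smallest pos 1 -> NA
Op 6: route key 32: none >= 32, wrap to smallest pos 1 -> NA
Op 7: route key 49: none >= 49, wrap to smallest pos 1 -> NA
Final route key 22: none >= 22, wrap to smallest pos 1 -> NA

Answer: NA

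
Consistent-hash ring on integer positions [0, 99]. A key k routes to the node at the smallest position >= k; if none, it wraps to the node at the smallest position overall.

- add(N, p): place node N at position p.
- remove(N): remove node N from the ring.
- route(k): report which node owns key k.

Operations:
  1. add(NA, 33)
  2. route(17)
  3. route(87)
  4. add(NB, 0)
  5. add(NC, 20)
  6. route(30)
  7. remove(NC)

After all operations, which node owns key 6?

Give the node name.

Op 1: add NA@33 -> ring=[33:NA]
Op 2: route key 17: smallest pos >= 17 is 33 -> NA
Op 3: route key 87: none >= 87, wrap to smallest pos 33 -> NA
Op 4: add NB@0 -> ring=[0:NB,33:NA]
Op 5: add NC@20 -> ring=[0:NB,20:NC,33:NA]
Op 6: route key 30: smallest pos >= 30 is 33 -> NA
Op 7: remove NC -> ring=[0:NB,33:NA]
Final route key 6: smallest pos >= 6 is 33 -> NA

Answer: NA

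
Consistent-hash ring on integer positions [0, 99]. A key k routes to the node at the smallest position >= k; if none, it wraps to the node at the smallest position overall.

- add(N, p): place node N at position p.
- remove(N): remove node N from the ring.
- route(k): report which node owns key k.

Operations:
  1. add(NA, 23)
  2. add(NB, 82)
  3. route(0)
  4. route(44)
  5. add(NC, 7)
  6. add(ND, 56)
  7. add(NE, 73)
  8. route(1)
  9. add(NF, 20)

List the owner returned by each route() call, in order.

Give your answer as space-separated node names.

Op 1: add NA@23 -> ring=[23:NA]
Op 2: add NB@82 -> ring=[23:NA,82:NB]
Op 3: route key 0: smallest pos >= 0 is 23 -> NA
Op 4: route key 44: smallest pos >= 44 is 82 -> NB
Op 5: add NC@7 -> ring=[7:NC,23:NA,82:NB]
Op 6: add ND@56 -> ring=[7:NC,23:NA,56:ND,82:NB]
Op 7: add NE@73 -> ring=[7:NC,23:NA,56:ND,73:NE,82:NB]
Op 8: route key 1: smallest pos >= 1 is 7 -> NC
Op 9: add NF@20 -> ring=[7:NC,20:NF,23:NA,56:ND,73:NE,82:NB]

Answer: NA NB NC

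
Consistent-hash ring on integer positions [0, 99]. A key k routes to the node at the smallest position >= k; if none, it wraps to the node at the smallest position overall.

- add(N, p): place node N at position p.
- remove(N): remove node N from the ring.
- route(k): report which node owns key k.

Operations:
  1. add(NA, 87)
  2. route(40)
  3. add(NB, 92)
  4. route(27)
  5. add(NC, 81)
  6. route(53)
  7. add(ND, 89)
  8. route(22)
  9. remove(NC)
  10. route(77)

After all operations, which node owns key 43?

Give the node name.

Answer: NA

Derivation:
Op 1: add NA@87 -> ring=[87:NA]
Op 2: route key 40: smallest pos >= 40 is 87 -> NA
Op 3: add NB@92 -> ring=[87:NA,92:NB]
Op 4: route key 27: smallest pos >= 27 is 87 -> NA
Op 5: add NC@81 -> ring=[81:NC,87:NA,92:NB]
Op 6: route key 53: smallest pos >= 53 is 81 -> NC
Op 7: add ND@89 -> ring=[81:NC,87:NA,89:ND,92:NB]
Op 8: route key 22: smallest pos >= 22 is 81 -> NC
Op 9: remove NC -> ring=[87:NA,89:ND,92:NB]
Op 10: route key 77: smallest pos >= 77 is 87 -> NA
Final route key 43: smallest pos >= 43 is 87 -> NA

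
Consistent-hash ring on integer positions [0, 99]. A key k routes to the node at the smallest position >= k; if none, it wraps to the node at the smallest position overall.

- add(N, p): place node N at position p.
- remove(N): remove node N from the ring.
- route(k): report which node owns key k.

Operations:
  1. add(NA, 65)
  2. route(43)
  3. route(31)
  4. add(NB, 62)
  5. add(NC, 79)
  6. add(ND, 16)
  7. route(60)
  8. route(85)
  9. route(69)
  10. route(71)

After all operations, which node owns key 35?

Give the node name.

Op 1: add NA@65 -> ring=[65:NA]
Op 2: route key 43: smallest pos >= 43 is 65 -> NA
Op 3: route key 31: smallest pos >= 31 is 65 -> NA
Op 4: add NB@62 -> ring=[62:NB,65:NA]
Op 5: add NC@79 -> ring=[62:NB,65:NA,79:NC]
Op 6: add ND@16 -> ring=[16:ND,62:NB,65:NA,79:NC]
Op 7: route key 60: smallest pos >= 60 is 62 -> NB
Op 8: route key 85: none >= 85, wrap to smallest pos 16 -> ND
Op 9: route key 69: smallest pos >= 69 is 79 -> NC
Op 10: route key 71: smallest pos >= 71 is 79 -> NC
Final route key 35: smallest pos >= 35 is 62 -> NB

Answer: NB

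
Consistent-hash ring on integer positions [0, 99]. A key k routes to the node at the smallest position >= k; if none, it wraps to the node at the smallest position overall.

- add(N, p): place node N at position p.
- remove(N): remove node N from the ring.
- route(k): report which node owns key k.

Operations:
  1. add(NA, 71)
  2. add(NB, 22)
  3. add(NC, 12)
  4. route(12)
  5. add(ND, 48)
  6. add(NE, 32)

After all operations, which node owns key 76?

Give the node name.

Answer: NC

Derivation:
Op 1: add NA@71 -> ring=[71:NA]
Op 2: add NB@22 -> ring=[22:NB,71:NA]
Op 3: add NC@12 -> ring=[12:NC,22:NB,71:NA]
Op 4: route key 12: smallest pos >= 12 is 12 -> NC
Op 5: add ND@48 -> ring=[12:NC,22:NB,48:ND,71:NA]
Op 6: add NE@32 -> ring=[12:NC,22:NB,32:NE,48:ND,71:NA]
Final route key 76: none >= 76, wrap to smallest pos 12 -> NC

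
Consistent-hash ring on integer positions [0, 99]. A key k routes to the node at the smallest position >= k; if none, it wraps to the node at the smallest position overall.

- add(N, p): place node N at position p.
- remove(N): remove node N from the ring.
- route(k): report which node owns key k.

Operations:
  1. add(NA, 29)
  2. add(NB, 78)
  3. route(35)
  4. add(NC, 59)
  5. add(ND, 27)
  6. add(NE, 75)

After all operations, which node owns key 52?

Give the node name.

Op 1: add NA@29 -> ring=[29:NA]
Op 2: add NB@78 -> ring=[29:NA,78:NB]
Op 3: route key 35: smallest pos >= 35 is 78 -> NB
Op 4: add NC@59 -> ring=[29:NA,59:NC,78:NB]
Op 5: add ND@27 -> ring=[27:ND,29:NA,59:NC,78:NB]
Op 6: add NE@75 -> ring=[27:ND,29:NA,59:NC,75:NE,78:NB]
Final route key 52: smallest pos >= 52 is 59 -> NC

Answer: NC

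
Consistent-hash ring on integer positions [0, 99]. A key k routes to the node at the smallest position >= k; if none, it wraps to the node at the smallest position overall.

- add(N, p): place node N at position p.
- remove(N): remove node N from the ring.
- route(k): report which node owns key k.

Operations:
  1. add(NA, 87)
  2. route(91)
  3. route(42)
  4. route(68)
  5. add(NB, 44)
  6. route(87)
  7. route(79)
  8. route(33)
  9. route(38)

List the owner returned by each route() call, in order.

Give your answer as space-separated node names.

Op 1: add NA@87 -> ring=[87:NA]
Op 2: route key 91: none >= 91, wrap to smallest pos 87 -> NA
Op 3: route key 42: smallest pos >= 42 is 87 -> NA
Op 4: route key 68: smallest pos >= 68 is 87 -> NA
Op 5: add NB@44 -> ring=[44:NB,87:NA]
Op 6: route key 87: smallest pos >= 87 is 87 -> NA
Op 7: route key 79: smallest pos >= 79 is 87 -> NA
Op 8: route key 33: smallest pos >= 33 is 44 -> NB
Op 9: route key 38: smallest pos >= 38 is 44 -> NB

Answer: NA NA NA NA NA NB NB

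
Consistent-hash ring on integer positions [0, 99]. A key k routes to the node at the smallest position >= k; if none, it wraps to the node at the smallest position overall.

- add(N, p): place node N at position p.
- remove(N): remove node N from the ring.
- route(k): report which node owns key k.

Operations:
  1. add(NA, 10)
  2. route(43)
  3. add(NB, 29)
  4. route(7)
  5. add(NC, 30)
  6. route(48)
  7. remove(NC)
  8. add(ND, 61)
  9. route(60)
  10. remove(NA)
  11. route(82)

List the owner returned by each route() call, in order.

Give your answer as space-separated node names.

Answer: NA NA NA ND NB

Derivation:
Op 1: add NA@10 -> ring=[10:NA]
Op 2: route key 43: none >= 43, wrap to smallest pos 10 -> NA
Op 3: add NB@29 -> ring=[10:NA,29:NB]
Op 4: route key 7: smallest pos >= 7 is 10 -> NA
Op 5: add NC@30 -> ring=[10:NA,29:NB,30:NC]
Op 6: route key 48: none >= 48, wrap to smallest pos 10 -> NA
Op 7: remove NC -> ring=[10:NA,29:NB]
Op 8: add ND@61 -> ring=[10:NA,29:NB,61:ND]
Op 9: route key 60: smallest pos >= 60 is 61 -> ND
Op 10: remove NA -> ring=[29:NB,61:ND]
Op 11: route key 82: none >= 82, wrap to smallest pos 29 -> NB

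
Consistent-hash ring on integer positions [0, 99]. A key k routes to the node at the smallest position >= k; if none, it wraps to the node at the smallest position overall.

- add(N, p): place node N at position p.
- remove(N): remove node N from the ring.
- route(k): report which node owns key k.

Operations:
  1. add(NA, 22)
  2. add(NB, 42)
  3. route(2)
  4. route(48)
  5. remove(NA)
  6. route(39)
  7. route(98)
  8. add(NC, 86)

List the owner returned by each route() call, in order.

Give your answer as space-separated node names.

Answer: NA NA NB NB

Derivation:
Op 1: add NA@22 -> ring=[22:NA]
Op 2: add NB@42 -> ring=[22:NA,42:NB]
Op 3: route key 2: smallest pos >= 2 is 22 -> NA
Op 4: route key 48: none >= 48, wrap to smallest pos 22 -> NA
Op 5: remove NA -> ring=[42:NB]
Op 6: route key 39: smallest pos >= 39 is 42 -> NB
Op 7: route key 98: none >= 98, wrap to smallest pos 42 -> NB
Op 8: add NC@86 -> ring=[42:NB,86:NC]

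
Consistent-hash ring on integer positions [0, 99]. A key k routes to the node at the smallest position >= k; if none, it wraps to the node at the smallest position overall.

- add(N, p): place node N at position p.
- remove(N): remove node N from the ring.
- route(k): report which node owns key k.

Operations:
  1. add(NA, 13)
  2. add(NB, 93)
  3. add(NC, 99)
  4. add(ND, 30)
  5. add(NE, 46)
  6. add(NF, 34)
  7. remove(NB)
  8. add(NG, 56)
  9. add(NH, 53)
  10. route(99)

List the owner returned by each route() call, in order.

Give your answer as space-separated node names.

Answer: NC

Derivation:
Op 1: add NA@13 -> ring=[13:NA]
Op 2: add NB@93 -> ring=[13:NA,93:NB]
Op 3: add NC@99 -> ring=[13:NA,93:NB,99:NC]
Op 4: add ND@30 -> ring=[13:NA,30:ND,93:NB,99:NC]
Op 5: add NE@46 -> ring=[13:NA,30:ND,46:NE,93:NB,99:NC]
Op 6: add NF@34 -> ring=[13:NA,30:ND,34:NF,46:NE,93:NB,99:NC]
Op 7: remove NB -> ring=[13:NA,30:ND,34:NF,46:NE,99:NC]
Op 8: add NG@56 -> ring=[13:NA,30:ND,34:NF,46:NE,56:NG,99:NC]
Op 9: add NH@53 -> ring=[13:NA,30:ND,34:NF,46:NE,53:NH,56:NG,99:NC]
Op 10: route key 99: smallest pos >= 99 is 99 -> NC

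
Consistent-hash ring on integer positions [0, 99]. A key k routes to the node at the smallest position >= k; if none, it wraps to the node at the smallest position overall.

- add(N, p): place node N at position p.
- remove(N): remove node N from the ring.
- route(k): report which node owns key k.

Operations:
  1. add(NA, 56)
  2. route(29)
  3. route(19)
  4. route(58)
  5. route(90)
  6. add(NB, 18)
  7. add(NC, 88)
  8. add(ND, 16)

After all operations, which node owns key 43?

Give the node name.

Op 1: add NA@56 -> ring=[56:NA]
Op 2: route key 29: smallest pos >= 29 is 56 -> NA
Op 3: route key 19: smallest pos >= 19 is 56 -> NA
Op 4: route key 58: none >= 58, wrap to smallest pos 56 -> NA
Op 5: route key 90: none >= 90, wrap to smallest pos 56 -> NA
Op 6: add NB@18 -> ring=[18:NB,56:NA]
Op 7: add NC@88 -> ring=[18:NB,56:NA,88:NC]
Op 8: add ND@16 -> ring=[16:ND,18:NB,56:NA,88:NC]
Final route key 43: smallest pos >= 43 is 56 -> NA

Answer: NA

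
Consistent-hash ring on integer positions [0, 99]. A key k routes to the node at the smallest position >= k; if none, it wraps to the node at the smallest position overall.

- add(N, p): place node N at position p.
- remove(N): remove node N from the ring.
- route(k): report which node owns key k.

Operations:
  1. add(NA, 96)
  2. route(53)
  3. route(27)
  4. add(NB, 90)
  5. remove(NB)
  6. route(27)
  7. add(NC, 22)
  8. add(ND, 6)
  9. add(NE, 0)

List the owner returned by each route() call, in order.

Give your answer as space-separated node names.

Op 1: add NA@96 -> ring=[96:NA]
Op 2: route key 53: smallest pos >= 53 is 96 -> NA
Op 3: route key 27: smallest pos >= 27 is 96 -> NA
Op 4: add NB@90 -> ring=[90:NB,96:NA]
Op 5: remove NB -> ring=[96:NA]
Op 6: route key 27: smallest pos >= 27 is 96 -> NA
Op 7: add NC@22 -> ring=[22:NC,96:NA]
Op 8: add ND@6 -> ring=[6:ND,22:NC,96:NA]
Op 9: add NE@0 -> ring=[0:NE,6:ND,22:NC,96:NA]

Answer: NA NA NA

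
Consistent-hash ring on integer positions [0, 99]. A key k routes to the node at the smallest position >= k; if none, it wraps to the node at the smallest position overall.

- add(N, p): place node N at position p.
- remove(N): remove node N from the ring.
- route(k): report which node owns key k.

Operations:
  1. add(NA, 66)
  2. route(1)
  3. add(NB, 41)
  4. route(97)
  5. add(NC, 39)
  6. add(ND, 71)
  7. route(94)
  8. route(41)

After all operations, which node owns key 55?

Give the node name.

Op 1: add NA@66 -> ring=[66:NA]
Op 2: route key 1: smallest pos >= 1 is 66 -> NA
Op 3: add NB@41 -> ring=[41:NB,66:NA]
Op 4: route key 97: none >= 97, wrap to smallest pos 41 -> NB
Op 5: add NC@39 -> ring=[39:NC,41:NB,66:NA]
Op 6: add ND@71 -> ring=[39:NC,41:NB,66:NA,71:ND]
Op 7: route key 94: none >= 94, wrap to smallest pos 39 -> NC
Op 8: route key 41: smallest pos >= 41 is 41 -> NB
Final route key 55: smallest pos >= 55 is 66 -> NA

Answer: NA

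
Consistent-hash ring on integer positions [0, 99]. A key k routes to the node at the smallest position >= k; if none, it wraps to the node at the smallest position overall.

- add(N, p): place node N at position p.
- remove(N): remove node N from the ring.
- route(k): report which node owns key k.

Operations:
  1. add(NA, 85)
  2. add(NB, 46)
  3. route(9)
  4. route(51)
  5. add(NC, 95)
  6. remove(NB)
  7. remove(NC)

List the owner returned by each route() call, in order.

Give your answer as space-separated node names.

Answer: NB NA

Derivation:
Op 1: add NA@85 -> ring=[85:NA]
Op 2: add NB@46 -> ring=[46:NB,85:NA]
Op 3: route key 9: smallest pos >= 9 is 46 -> NB
Op 4: route key 51: smallest pos >= 51 is 85 -> NA
Op 5: add NC@95 -> ring=[46:NB,85:NA,95:NC]
Op 6: remove NB -> ring=[85:NA,95:NC]
Op 7: remove NC -> ring=[85:NA]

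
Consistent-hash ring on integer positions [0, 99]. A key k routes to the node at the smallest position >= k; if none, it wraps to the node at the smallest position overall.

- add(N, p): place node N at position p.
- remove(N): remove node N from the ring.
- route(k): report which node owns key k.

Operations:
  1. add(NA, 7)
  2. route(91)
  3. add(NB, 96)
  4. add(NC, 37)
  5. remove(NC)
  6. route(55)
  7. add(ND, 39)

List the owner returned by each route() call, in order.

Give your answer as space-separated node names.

Op 1: add NA@7 -> ring=[7:NA]
Op 2: route key 91: none >= 91, wrap to smallest pos 7 -> NA
Op 3: add NB@96 -> ring=[7:NA,96:NB]
Op 4: add NC@37 -> ring=[7:NA,37:NC,96:NB]
Op 5: remove NC -> ring=[7:NA,96:NB]
Op 6: route key 55: smallest pos >= 55 is 96 -> NB
Op 7: add ND@39 -> ring=[7:NA,39:ND,96:NB]

Answer: NA NB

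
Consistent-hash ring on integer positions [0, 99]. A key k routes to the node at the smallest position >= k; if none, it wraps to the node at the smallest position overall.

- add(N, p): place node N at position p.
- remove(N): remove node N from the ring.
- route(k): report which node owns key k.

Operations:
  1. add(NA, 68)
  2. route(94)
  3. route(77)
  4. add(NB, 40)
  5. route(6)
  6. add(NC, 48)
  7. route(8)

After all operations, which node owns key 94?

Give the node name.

Op 1: add NA@68 -> ring=[68:NA]
Op 2: route key 94: none >= 94, wrap to smallest pos 68 -> NA
Op 3: route key 77: none >= 77, wrap to smallest pos 68 -> NA
Op 4: add NB@40 -> ring=[40:NB,68:NA]
Op 5: route key 6: smallest pos >= 6 is 40 -> NB
Op 6: add NC@48 -> ring=[40:NB,48:NC,68:NA]
Op 7: route key 8: smallest pos >= 8 is 40 -> NB
Final route key 94: none >= 94, wrap to smallest pos 40 -> NB

Answer: NB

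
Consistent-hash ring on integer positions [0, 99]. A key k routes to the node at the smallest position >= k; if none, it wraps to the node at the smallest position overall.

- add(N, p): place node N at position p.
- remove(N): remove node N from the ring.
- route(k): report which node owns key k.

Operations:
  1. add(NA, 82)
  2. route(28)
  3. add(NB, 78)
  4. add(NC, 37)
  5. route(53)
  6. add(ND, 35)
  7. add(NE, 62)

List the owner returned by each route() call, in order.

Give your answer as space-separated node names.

Answer: NA NB

Derivation:
Op 1: add NA@82 -> ring=[82:NA]
Op 2: route key 28: smallest pos >= 28 is 82 -> NA
Op 3: add NB@78 -> ring=[78:NB,82:NA]
Op 4: add NC@37 -> ring=[37:NC,78:NB,82:NA]
Op 5: route key 53: smallest pos >= 53 is 78 -> NB
Op 6: add ND@35 -> ring=[35:ND,37:NC,78:NB,82:NA]
Op 7: add NE@62 -> ring=[35:ND,37:NC,62:NE,78:NB,82:NA]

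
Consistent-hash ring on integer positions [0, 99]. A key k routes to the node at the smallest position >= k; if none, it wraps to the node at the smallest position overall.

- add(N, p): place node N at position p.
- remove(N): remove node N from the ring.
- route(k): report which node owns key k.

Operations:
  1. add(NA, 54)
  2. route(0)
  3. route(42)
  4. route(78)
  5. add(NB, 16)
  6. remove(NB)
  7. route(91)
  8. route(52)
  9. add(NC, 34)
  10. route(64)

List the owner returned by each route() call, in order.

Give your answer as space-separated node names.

Op 1: add NA@54 -> ring=[54:NA]
Op 2: route key 0: smallest pos >= 0 is 54 -> NA
Op 3: route key 42: smallest pos >= 42 is 54 -> NA
Op 4: route key 78: none >= 78, wrap to smallest pos 54 -> NA
Op 5: add NB@16 -> ring=[16:NB,54:NA]
Op 6: remove NB -> ring=[54:NA]
Op 7: route key 91: none >= 91, wrap to smallest pos 54 -> NA
Op 8: route key 52: smallest pos >= 52 is 54 -> NA
Op 9: add NC@34 -> ring=[34:NC,54:NA]
Op 10: route key 64: none >= 64, wrap to smallest pos 34 -> NC

Answer: NA NA NA NA NA NC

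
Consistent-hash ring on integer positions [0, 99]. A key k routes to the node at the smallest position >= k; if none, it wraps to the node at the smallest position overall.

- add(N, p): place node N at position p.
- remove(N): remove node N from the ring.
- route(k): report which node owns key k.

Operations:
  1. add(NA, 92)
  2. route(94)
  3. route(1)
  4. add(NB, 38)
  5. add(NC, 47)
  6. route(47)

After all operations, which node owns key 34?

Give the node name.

Answer: NB

Derivation:
Op 1: add NA@92 -> ring=[92:NA]
Op 2: route key 94: none >= 94, wrap to smallest pos 92 -> NA
Op 3: route key 1: smallest pos >= 1 is 92 -> NA
Op 4: add NB@38 -> ring=[38:NB,92:NA]
Op 5: add NC@47 -> ring=[38:NB,47:NC,92:NA]
Op 6: route key 47: smallest pos >= 47 is 47 -> NC
Final route key 34: smallest pos >= 34 is 38 -> NB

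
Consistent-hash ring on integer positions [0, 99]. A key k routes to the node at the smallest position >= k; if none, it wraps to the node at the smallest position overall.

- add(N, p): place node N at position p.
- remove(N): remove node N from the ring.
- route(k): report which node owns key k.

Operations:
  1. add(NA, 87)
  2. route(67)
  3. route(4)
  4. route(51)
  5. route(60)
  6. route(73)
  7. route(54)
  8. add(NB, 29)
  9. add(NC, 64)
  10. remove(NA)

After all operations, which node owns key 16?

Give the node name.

Op 1: add NA@87 -> ring=[87:NA]
Op 2: route key 67: smallest pos >= 67 is 87 -> NA
Op 3: route key 4: smallest pos >= 4 is 87 -> NA
Op 4: route key 51: smallest pos >= 51 is 87 -> NA
Op 5: route key 60: smallest pos >= 60 is 87 -> NA
Op 6: route key 73: smallest pos >= 73 is 87 -> NA
Op 7: route key 54: smallest pos >= 54 is 87 -> NA
Op 8: add NB@29 -> ring=[29:NB,87:NA]
Op 9: add NC@64 -> ring=[29:NB,64:NC,87:NA]
Op 10: remove NA -> ring=[29:NB,64:NC]
Final route key 16: smallest pos >= 16 is 29 -> NB

Answer: NB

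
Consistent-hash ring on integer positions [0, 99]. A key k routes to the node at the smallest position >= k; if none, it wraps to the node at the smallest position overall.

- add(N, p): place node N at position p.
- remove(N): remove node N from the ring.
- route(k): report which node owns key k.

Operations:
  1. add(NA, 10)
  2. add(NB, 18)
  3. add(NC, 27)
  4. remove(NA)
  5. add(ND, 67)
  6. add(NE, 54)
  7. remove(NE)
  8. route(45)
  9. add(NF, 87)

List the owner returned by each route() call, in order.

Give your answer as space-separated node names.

Op 1: add NA@10 -> ring=[10:NA]
Op 2: add NB@18 -> ring=[10:NA,18:NB]
Op 3: add NC@27 -> ring=[10:NA,18:NB,27:NC]
Op 4: remove NA -> ring=[18:NB,27:NC]
Op 5: add ND@67 -> ring=[18:NB,27:NC,67:ND]
Op 6: add NE@54 -> ring=[18:NB,27:NC,54:NE,67:ND]
Op 7: remove NE -> ring=[18:NB,27:NC,67:ND]
Op 8: route key 45: smallest pos >= 45 is 67 -> ND
Op 9: add NF@87 -> ring=[18:NB,27:NC,67:ND,87:NF]

Answer: ND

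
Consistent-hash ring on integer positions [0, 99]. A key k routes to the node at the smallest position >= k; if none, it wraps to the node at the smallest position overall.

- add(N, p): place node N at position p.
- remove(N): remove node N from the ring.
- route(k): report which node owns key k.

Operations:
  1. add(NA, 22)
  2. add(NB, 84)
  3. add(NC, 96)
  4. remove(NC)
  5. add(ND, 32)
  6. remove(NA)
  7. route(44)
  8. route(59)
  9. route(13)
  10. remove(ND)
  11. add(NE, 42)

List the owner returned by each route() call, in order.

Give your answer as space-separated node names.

Op 1: add NA@22 -> ring=[22:NA]
Op 2: add NB@84 -> ring=[22:NA,84:NB]
Op 3: add NC@96 -> ring=[22:NA,84:NB,96:NC]
Op 4: remove NC -> ring=[22:NA,84:NB]
Op 5: add ND@32 -> ring=[22:NA,32:ND,84:NB]
Op 6: remove NA -> ring=[32:ND,84:NB]
Op 7: route key 44: smallest pos >= 44 is 84 -> NB
Op 8: route key 59: smallest pos >= 59 is 84 -> NB
Op 9: route key 13: smallest pos >= 13 is 32 -> ND
Op 10: remove ND -> ring=[84:NB]
Op 11: add NE@42 -> ring=[42:NE,84:NB]

Answer: NB NB ND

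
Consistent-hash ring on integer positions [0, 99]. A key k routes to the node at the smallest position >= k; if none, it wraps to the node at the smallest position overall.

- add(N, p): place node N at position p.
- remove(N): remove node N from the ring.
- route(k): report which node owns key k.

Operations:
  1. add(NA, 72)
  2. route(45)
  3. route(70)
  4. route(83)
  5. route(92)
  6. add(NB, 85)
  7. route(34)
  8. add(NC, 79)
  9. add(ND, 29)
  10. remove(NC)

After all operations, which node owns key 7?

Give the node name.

Answer: ND

Derivation:
Op 1: add NA@72 -> ring=[72:NA]
Op 2: route key 45: smallest pos >= 45 is 72 -> NA
Op 3: route key 70: smallest pos >= 70 is 72 -> NA
Op 4: route key 83: none >= 83, wrap to smallest pos 72 -> NA
Op 5: route key 92: none >= 92, wrap to smallest pos 72 -> NA
Op 6: add NB@85 -> ring=[72:NA,85:NB]
Op 7: route key 34: smallest pos >= 34 is 72 -> NA
Op 8: add NC@79 -> ring=[72:NA,79:NC,85:NB]
Op 9: add ND@29 -> ring=[29:ND,72:NA,79:NC,85:NB]
Op 10: remove NC -> ring=[29:ND,72:NA,85:NB]
Final route key 7: smallest pos >= 7 is 29 -> ND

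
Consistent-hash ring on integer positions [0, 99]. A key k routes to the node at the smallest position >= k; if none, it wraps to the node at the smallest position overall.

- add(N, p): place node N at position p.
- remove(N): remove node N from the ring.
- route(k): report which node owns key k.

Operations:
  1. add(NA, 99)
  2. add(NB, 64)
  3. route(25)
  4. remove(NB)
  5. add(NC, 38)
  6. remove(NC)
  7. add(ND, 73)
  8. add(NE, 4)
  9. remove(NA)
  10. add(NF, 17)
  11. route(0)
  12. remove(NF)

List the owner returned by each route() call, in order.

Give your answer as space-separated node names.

Op 1: add NA@99 -> ring=[99:NA]
Op 2: add NB@64 -> ring=[64:NB,99:NA]
Op 3: route key 25: smallest pos >= 25 is 64 -> NB
Op 4: remove NB -> ring=[99:NA]
Op 5: add NC@38 -> ring=[38:NC,99:NA]
Op 6: remove NC -> ring=[99:NA]
Op 7: add ND@73 -> ring=[73:ND,99:NA]
Op 8: add NE@4 -> ring=[4:NE,73:ND,99:NA]
Op 9: remove NA -> ring=[4:NE,73:ND]
Op 10: add NF@17 -> ring=[4:NE,17:NF,73:ND]
Op 11: route key 0: smallest pos >= 0 is 4 -> NE
Op 12: remove NF -> ring=[4:NE,73:ND]

Answer: NB NE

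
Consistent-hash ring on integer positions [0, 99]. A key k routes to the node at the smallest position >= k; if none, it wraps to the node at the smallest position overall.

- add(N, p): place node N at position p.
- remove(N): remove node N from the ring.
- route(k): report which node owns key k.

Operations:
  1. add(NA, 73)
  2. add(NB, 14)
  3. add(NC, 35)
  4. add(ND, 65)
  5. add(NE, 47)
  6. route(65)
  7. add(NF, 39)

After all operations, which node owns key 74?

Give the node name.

Answer: NB

Derivation:
Op 1: add NA@73 -> ring=[73:NA]
Op 2: add NB@14 -> ring=[14:NB,73:NA]
Op 3: add NC@35 -> ring=[14:NB,35:NC,73:NA]
Op 4: add ND@65 -> ring=[14:NB,35:NC,65:ND,73:NA]
Op 5: add NE@47 -> ring=[14:NB,35:NC,47:NE,65:ND,73:NA]
Op 6: route key 65: smallest pos >= 65 is 65 -> ND
Op 7: add NF@39 -> ring=[14:NB,35:NC,39:NF,47:NE,65:ND,73:NA]
Final route key 74: none >= 74, wrap to smallest pos 14 -> NB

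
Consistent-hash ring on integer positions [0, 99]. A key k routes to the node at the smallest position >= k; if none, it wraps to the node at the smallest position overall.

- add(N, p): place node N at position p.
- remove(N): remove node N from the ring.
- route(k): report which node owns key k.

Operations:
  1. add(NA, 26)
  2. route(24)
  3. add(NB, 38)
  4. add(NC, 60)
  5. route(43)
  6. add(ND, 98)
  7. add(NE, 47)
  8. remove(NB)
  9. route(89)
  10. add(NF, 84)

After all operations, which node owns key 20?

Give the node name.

Op 1: add NA@26 -> ring=[26:NA]
Op 2: route key 24: smallest pos >= 24 is 26 -> NA
Op 3: add NB@38 -> ring=[26:NA,38:NB]
Op 4: add NC@60 -> ring=[26:NA,38:NB,60:NC]
Op 5: route key 43: smallest pos >= 43 is 60 -> NC
Op 6: add ND@98 -> ring=[26:NA,38:NB,60:NC,98:ND]
Op 7: add NE@47 -> ring=[26:NA,38:NB,47:NE,60:NC,98:ND]
Op 8: remove NB -> ring=[26:NA,47:NE,60:NC,98:ND]
Op 9: route key 89: smallest pos >= 89 is 98 -> ND
Op 10: add NF@84 -> ring=[26:NA,47:NE,60:NC,84:NF,98:ND]
Final route key 20: smallest pos >= 20 is 26 -> NA

Answer: NA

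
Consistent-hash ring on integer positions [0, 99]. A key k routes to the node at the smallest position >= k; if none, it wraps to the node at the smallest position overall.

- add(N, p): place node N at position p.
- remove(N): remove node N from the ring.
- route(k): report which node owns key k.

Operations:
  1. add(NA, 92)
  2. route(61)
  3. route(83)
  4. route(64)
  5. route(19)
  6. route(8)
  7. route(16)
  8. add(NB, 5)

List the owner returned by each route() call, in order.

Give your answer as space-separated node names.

Op 1: add NA@92 -> ring=[92:NA]
Op 2: route key 61: smallest pos >= 61 is 92 -> NA
Op 3: route key 83: smallest pos >= 83 is 92 -> NA
Op 4: route key 64: smallest pos >= 64 is 92 -> NA
Op 5: route key 19: smallest pos >= 19 is 92 -> NA
Op 6: route key 8: smallest pos >= 8 is 92 -> NA
Op 7: route key 16: smallest pos >= 16 is 92 -> NA
Op 8: add NB@5 -> ring=[5:NB,92:NA]

Answer: NA NA NA NA NA NA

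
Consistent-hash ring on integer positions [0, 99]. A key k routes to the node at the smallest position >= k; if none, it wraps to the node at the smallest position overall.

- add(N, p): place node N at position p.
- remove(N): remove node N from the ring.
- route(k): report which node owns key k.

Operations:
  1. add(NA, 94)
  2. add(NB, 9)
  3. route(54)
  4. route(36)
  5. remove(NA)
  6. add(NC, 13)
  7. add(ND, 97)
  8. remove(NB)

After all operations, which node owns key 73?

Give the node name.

Answer: ND

Derivation:
Op 1: add NA@94 -> ring=[94:NA]
Op 2: add NB@9 -> ring=[9:NB,94:NA]
Op 3: route key 54: smallest pos >= 54 is 94 -> NA
Op 4: route key 36: smallest pos >= 36 is 94 -> NA
Op 5: remove NA -> ring=[9:NB]
Op 6: add NC@13 -> ring=[9:NB,13:NC]
Op 7: add ND@97 -> ring=[9:NB,13:NC,97:ND]
Op 8: remove NB -> ring=[13:NC,97:ND]
Final route key 73: smallest pos >= 73 is 97 -> ND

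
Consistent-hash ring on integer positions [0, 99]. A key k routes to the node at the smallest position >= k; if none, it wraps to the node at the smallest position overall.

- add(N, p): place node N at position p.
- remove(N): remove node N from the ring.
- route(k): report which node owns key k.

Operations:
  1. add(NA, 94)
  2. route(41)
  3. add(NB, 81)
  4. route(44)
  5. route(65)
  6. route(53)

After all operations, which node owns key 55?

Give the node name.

Op 1: add NA@94 -> ring=[94:NA]
Op 2: route key 41: smallest pos >= 41 is 94 -> NA
Op 3: add NB@81 -> ring=[81:NB,94:NA]
Op 4: route key 44: smallest pos >= 44 is 81 -> NB
Op 5: route key 65: smallest pos >= 65 is 81 -> NB
Op 6: route key 53: smallest pos >= 53 is 81 -> NB
Final route key 55: smallest pos >= 55 is 81 -> NB

Answer: NB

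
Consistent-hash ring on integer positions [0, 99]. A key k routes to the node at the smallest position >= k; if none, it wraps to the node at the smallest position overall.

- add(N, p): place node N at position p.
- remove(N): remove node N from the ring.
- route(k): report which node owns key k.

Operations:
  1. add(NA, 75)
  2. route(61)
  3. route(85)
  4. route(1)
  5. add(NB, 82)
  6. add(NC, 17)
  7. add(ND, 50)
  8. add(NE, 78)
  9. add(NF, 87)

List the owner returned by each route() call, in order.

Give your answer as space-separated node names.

Op 1: add NA@75 -> ring=[75:NA]
Op 2: route key 61: smallest pos >= 61 is 75 -> NA
Op 3: route key 85: none >= 85, wrap to smallest pos 75 -> NA
Op 4: route key 1: smallest pos >= 1 is 75 -> NA
Op 5: add NB@82 -> ring=[75:NA,82:NB]
Op 6: add NC@17 -> ring=[17:NC,75:NA,82:NB]
Op 7: add ND@50 -> ring=[17:NC,50:ND,75:NA,82:NB]
Op 8: add NE@78 -> ring=[17:NC,50:ND,75:NA,78:NE,82:NB]
Op 9: add NF@87 -> ring=[17:NC,50:ND,75:NA,78:NE,82:NB,87:NF]

Answer: NA NA NA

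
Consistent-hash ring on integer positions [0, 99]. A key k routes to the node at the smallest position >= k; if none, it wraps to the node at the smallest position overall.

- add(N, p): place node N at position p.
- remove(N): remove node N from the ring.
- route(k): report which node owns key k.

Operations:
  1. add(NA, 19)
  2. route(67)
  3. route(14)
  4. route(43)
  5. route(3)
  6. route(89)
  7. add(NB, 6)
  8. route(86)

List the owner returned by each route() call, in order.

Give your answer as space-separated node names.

Op 1: add NA@19 -> ring=[19:NA]
Op 2: route key 67: none >= 67, wrap to smallest pos 19 -> NA
Op 3: route key 14: smallest pos >= 14 is 19 -> NA
Op 4: route key 43: none >= 43, wrap to smallest pos 19 -> NA
Op 5: route key 3: smallest pos >= 3 is 19 -> NA
Op 6: route key 89: none >= 89, wrap to smallest pos 19 -> NA
Op 7: add NB@6 -> ring=[6:NB,19:NA]
Op 8: route key 86: none >= 86, wrap to smallest pos 6 -> NB

Answer: NA NA NA NA NA NB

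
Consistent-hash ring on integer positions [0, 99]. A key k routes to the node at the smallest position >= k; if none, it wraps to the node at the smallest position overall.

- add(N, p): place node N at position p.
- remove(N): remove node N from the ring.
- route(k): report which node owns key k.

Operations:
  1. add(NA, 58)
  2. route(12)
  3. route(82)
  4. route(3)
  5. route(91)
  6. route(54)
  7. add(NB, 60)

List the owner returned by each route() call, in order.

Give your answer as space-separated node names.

Answer: NA NA NA NA NA

Derivation:
Op 1: add NA@58 -> ring=[58:NA]
Op 2: route key 12: smallest pos >= 12 is 58 -> NA
Op 3: route key 82: none >= 82, wrap to smallest pos 58 -> NA
Op 4: route key 3: smallest pos >= 3 is 58 -> NA
Op 5: route key 91: none >= 91, wrap to smallest pos 58 -> NA
Op 6: route key 54: smallest pos >= 54 is 58 -> NA
Op 7: add NB@60 -> ring=[58:NA,60:NB]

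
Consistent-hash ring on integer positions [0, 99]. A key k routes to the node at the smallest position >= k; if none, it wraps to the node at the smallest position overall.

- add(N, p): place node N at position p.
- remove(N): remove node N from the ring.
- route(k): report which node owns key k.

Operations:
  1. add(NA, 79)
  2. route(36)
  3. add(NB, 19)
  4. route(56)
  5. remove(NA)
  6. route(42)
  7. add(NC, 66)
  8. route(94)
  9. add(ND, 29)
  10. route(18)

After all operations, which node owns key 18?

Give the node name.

Op 1: add NA@79 -> ring=[79:NA]
Op 2: route key 36: smallest pos >= 36 is 79 -> NA
Op 3: add NB@19 -> ring=[19:NB,79:NA]
Op 4: route key 56: smallest pos >= 56 is 79 -> NA
Op 5: remove NA -> ring=[19:NB]
Op 6: route key 42: none >= 42, wrap to smallest pos 19 -> NB
Op 7: add NC@66 -> ring=[19:NB,66:NC]
Op 8: route key 94: none >= 94, wrap to smallest pos 19 -> NB
Op 9: add ND@29 -> ring=[19:NB,29:ND,66:NC]
Op 10: route key 18: smallest pos >= 18 is 19 -> NB
Final route key 18: smallest pos >= 18 is 19 -> NB

Answer: NB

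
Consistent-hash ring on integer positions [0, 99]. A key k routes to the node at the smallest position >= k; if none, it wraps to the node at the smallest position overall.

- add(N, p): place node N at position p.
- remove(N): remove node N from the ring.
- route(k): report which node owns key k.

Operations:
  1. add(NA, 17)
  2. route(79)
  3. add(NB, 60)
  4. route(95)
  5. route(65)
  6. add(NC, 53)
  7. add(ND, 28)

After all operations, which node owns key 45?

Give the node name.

Op 1: add NA@17 -> ring=[17:NA]
Op 2: route key 79: none >= 79, wrap to smallest pos 17 -> NA
Op 3: add NB@60 -> ring=[17:NA,60:NB]
Op 4: route key 95: none >= 95, wrap to smallest pos 17 -> NA
Op 5: route key 65: none >= 65, wrap to smallest pos 17 -> NA
Op 6: add NC@53 -> ring=[17:NA,53:NC,60:NB]
Op 7: add ND@28 -> ring=[17:NA,28:ND,53:NC,60:NB]
Final route key 45: smallest pos >= 45 is 53 -> NC

Answer: NC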